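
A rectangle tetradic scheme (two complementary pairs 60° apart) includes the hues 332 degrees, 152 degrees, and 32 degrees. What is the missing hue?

212°

A rectangular tetradic uses two complementary pairs 60° apart: offsets 0°, 60°, 180°, 240°.
Among {32°, 152°, 332°}, 152° and 332° are a 180° pair.
The remaining hue 32° needs its own complement: 32 + 180 = 212°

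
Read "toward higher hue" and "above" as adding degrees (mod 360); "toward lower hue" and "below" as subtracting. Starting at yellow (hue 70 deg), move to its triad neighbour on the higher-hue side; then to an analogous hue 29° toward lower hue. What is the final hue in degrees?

70 + 120 = 190°   (triadic ↑)
190 − 29 = 161°   (analog 29° ↓)

161°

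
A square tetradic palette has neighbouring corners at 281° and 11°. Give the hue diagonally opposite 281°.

101°

A square tetradic scheme places four hues 90° apart; opposite corners are 180° apart.
281 + 180 = 461 → 461 − 360 = 101°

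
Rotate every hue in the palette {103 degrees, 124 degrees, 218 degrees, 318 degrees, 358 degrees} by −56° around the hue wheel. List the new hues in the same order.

103 − 56 = 47°
124 − 56 = 68°
218 − 56 = 162°
318 − 56 = 262°
358 − 56 = 302°

47°, 68°, 162°, 262°, 302°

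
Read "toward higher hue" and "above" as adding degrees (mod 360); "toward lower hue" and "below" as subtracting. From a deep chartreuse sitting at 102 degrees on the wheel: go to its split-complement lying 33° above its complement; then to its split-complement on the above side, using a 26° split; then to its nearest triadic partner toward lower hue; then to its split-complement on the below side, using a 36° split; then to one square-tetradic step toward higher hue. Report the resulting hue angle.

275°

+213° (split-comp 33° ↑): 102 + 213 = 315°
+206° (split-comp 26° ↑): 315 + 206 = 521 → 521 − 360 = 161°
−120° (triadic ↓): 161 − 120 = 41°
+144° (split-comp 36° ↓): 41 + 144 = 185°
+90° (square ↑): 185 + 90 = 275°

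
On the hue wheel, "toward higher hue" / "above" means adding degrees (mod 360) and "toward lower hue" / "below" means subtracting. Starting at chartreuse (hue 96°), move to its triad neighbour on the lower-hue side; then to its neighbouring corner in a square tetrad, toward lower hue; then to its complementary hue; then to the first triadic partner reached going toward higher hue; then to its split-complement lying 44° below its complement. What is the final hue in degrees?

322°

96 − 120 = -24 → -24 + 360 = 336°   (triadic ↓)
336 − 90 = 246°   (square ↓)
246 + 180 = 426 → 426 − 360 = 66°   (complement)
66 + 120 = 186°   (triadic ↑)
186 + 136 = 322°   (split-comp 44° ↓)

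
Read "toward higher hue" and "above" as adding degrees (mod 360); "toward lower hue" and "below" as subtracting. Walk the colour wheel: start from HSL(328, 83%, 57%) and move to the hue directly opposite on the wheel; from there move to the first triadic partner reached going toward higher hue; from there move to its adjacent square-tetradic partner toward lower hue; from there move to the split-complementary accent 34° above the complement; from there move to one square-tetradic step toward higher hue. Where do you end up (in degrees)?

328 + 180 = 508 → 508 − 360 = 148°   (complement)
148 + 120 = 268°   (triadic ↑)
268 − 90 = 178°   (square ↓)
178 + 214 = 392 → 392 − 360 = 32°   (split-comp 34° ↑)
32 + 90 = 122°   (square ↑)

122°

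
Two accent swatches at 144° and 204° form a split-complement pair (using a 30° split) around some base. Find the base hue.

354°

The accents sit 30° either side of the complement, so the complement is their short-arc midpoint on the wheel.
Short-arc midpoint of 144° and 204°: 174°.
Base is 180° from the complement: 174 − 180 = -6 → -6 + 360 = 354°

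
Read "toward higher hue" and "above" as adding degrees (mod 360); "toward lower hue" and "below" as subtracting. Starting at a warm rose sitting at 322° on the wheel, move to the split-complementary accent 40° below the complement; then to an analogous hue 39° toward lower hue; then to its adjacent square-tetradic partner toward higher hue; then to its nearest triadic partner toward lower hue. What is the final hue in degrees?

33°

322 + 140 = 462 → 462 − 360 = 102°   (split-comp 40° ↓)
102 − 39 = 63°   (analog 39° ↓)
63 + 90 = 153°   (square ↑)
153 − 120 = 33°   (triadic ↓)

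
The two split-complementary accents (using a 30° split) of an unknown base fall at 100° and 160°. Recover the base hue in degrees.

The accents sit 30° either side of the complement, so the complement is their short-arc midpoint on the wheel.
Short-arc midpoint of 100° and 160°: 130°.
Base is 180° from the complement: 130 − 180 = -50 → -50 + 360 = 310°

310°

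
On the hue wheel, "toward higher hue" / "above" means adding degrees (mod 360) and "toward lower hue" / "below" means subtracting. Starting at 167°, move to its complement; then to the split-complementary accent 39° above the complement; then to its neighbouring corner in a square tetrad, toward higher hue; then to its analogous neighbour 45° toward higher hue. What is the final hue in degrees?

+180° (complement): 167 + 180 = 347°
+219° (split-comp 39° ↑): 347 + 219 = 566 → 566 − 360 = 206°
+90° (square ↑): 206 + 90 = 296°
+45° (analog 45° ↑): 296 + 45 = 341°

341°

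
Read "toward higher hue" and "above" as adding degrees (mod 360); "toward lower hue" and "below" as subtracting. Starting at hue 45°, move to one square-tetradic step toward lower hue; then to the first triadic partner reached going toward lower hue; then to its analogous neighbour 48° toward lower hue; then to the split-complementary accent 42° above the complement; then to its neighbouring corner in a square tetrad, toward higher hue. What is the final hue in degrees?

square ↓ −90°: 45 − 90 = -45 → -45 + 360 = 315°
triadic ↓ −120°: 315 − 120 = 195°
analog 48° ↓ −48°: 195 − 48 = 147°
split-comp 42° ↑ +222°: 147 + 222 = 369 → 369 − 360 = 9°
square ↑ +90°: 9 + 90 = 99°

99°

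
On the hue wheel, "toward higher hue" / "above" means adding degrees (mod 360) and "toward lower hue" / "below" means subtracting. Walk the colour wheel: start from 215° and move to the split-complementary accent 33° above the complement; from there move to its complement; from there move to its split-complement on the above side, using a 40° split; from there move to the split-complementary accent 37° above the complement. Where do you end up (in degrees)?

215 + 213 = 428 → 428 − 360 = 68°   (split-comp 33° ↑)
68 + 180 = 248°   (complement)
248 + 220 = 468 → 468 − 360 = 108°   (split-comp 40° ↑)
108 + 217 = 325°   (split-comp 37° ↑)

325°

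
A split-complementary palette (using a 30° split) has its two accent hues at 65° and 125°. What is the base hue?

275°

The accents sit 30° either side of the complement, so the complement is their short-arc midpoint on the wheel.
Short-arc midpoint of 65° and 125°: 95°.
Base is 180° from the complement: 95 − 180 = -85 → -85 + 360 = 275°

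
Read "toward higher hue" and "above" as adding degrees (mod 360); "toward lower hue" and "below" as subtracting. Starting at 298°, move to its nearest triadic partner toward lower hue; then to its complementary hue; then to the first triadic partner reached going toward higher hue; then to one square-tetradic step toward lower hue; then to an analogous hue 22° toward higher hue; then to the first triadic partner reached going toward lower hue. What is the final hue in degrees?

290°

−120° (triadic ↓): 298 − 120 = 178°
+180° (complement): 178 + 180 = 358°
+120° (triadic ↑): 358 + 120 = 478 → 478 − 360 = 118°
−90° (square ↓): 118 − 90 = 28°
+22° (analog 22° ↑): 28 + 22 = 50°
−120° (triadic ↓): 50 − 120 = -70 → -70 + 360 = 290°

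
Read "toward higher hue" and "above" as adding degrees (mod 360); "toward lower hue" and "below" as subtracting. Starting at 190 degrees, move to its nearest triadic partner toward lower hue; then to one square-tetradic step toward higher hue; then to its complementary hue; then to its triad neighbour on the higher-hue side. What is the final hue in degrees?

−120° (triadic ↓): 190 − 120 = 70°
+90° (square ↑): 70 + 90 = 160°
+180° (complement): 160 + 180 = 340°
+120° (triadic ↑): 340 + 120 = 460 → 460 − 360 = 100°

100°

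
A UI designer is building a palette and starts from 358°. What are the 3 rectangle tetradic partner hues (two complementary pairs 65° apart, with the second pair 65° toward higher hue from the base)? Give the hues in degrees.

63°, 178°, and 243°

A rectangular tetradic uses two complementary pairs 65° apart: offsets 0°, 65°, 180°, 245°.
358 + 65 = 423 → 423 − 360 = 63°
358 + 180 = 538 → 538 − 360 = 178°
358 + 245 = 603 → 603 − 360 = 243°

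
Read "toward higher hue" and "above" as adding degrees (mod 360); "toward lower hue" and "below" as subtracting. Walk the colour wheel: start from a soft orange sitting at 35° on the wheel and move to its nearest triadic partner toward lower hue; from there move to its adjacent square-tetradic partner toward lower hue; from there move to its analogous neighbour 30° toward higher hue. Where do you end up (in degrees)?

215°

35 − 120 = -85 → -85 + 360 = 275°   (triadic ↓)
275 − 90 = 185°   (square ↓)
185 + 30 = 215°   (analog 30° ↑)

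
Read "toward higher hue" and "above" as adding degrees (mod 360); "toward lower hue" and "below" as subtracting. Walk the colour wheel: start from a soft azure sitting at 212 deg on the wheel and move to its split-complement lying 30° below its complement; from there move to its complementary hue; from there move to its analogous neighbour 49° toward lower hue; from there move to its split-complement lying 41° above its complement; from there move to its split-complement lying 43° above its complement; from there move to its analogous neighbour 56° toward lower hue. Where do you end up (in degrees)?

212 + 150 = 362 → 362 − 360 = 2°   (split-comp 30° ↓)
2 + 180 = 182°   (complement)
182 − 49 = 133°   (analog 49° ↓)
133 + 221 = 354°   (split-comp 41° ↑)
354 + 223 = 577 → 577 − 360 = 217°   (split-comp 43° ↑)
217 − 56 = 161°   (analog 56° ↓)

161°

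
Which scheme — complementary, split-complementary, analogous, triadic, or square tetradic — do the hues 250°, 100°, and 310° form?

Sort the hues: 100°, 250°, 310°.
Successive gaps around the wheel: 150°, 60°, 150°.
Two 150° gaps and one 60° gap — a base hue opposite a pair of accents 30° either side of its complement — is the split-complementary pattern.

split-complementary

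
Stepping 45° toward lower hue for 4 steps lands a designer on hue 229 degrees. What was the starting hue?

49°

4 steps of 45° (toward lower hue) give a net shift of −180°.
Start = end − shift: 229 + 180 = 409 → 409 − 360 = 49°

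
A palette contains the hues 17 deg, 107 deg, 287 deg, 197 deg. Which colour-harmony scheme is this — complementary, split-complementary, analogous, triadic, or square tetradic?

square tetradic

Sort the hues: 17°, 107°, 197°, 287°.
Successive gaps around the wheel: 90°, 90°, 90°, 90°.
Four hues every 90° form a square tetradic scheme.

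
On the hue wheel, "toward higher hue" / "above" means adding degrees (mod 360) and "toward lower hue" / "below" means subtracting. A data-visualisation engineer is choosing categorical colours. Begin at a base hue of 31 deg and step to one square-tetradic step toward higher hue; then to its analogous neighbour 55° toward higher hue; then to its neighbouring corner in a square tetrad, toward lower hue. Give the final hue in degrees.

square ↑ +90°: 31 + 90 = 121°
analog 55° ↑ +55°: 121 + 55 = 176°
square ↓ −90°: 176 − 90 = 86°

86°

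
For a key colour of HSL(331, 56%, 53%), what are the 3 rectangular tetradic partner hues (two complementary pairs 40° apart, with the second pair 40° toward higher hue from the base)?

A rectangular tetradic uses two complementary pairs 40° apart: offsets 0°, 40°, 180°, 220°.
331 + 40 = 371 → 371 − 360 = 11°
331 + 180 = 511 → 511 − 360 = 151°
331 + 220 = 551 → 551 − 360 = 191°

11°, 151° and 191°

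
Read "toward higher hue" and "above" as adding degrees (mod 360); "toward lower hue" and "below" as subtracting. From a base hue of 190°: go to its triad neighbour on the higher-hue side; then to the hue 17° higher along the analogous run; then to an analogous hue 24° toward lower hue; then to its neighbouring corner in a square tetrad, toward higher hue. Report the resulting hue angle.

+120° (triadic ↑): 190 + 120 = 310°
+17° (analog 17° ↑): 310 + 17 = 327°
−24° (analog 24° ↓): 327 − 24 = 303°
+90° (square ↑): 303 + 90 = 393 → 393 − 360 = 33°

33°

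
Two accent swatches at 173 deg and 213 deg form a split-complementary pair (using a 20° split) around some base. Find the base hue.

The accents sit 20° either side of the complement, so the complement is their short-arc midpoint on the wheel.
Short-arc midpoint of 173° and 213°: 193°.
Base is 180° from the complement: 193 − 180 = 13°

13°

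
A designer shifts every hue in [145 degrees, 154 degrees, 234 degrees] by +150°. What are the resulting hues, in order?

145 + 150 = 295°
154 + 150 = 304°
234 + 150 = 384 → 384 − 360 = 24°

295°, 304°, 24°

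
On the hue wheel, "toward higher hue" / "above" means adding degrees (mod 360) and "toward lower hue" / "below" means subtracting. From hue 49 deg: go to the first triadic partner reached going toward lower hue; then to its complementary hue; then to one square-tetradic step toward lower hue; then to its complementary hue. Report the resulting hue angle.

−120° (triadic ↓): 49 − 120 = -71 → -71 + 360 = 289°
+180° (complement): 289 + 180 = 469 → 469 − 360 = 109°
−90° (square ↓): 109 − 90 = 19°
+180° (complement): 19 + 180 = 199°

199°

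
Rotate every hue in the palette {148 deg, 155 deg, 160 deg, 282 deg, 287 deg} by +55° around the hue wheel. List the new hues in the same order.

203°, 210°, 215°, 337°, 342°

148 + 55 = 203°
155 + 55 = 210°
160 + 55 = 215°
282 + 55 = 337°
287 + 55 = 342°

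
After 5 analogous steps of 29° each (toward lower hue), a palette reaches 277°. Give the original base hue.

5 steps of 29° (toward lower hue) give a net shift of −145°.
Start = end − shift: 277 + 145 = 422 → 422 − 360 = 62°

62°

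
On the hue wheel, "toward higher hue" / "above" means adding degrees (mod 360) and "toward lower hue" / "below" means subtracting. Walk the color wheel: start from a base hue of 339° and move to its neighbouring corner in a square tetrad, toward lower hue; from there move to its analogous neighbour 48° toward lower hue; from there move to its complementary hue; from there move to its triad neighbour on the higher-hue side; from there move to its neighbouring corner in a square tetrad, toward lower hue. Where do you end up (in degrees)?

339 − 90 = 249°   (square ↓)
249 − 48 = 201°   (analog 48° ↓)
201 + 180 = 381 → 381 − 360 = 21°   (complement)
21 + 120 = 141°   (triadic ↑)
141 − 90 = 51°   (square ↓)

51°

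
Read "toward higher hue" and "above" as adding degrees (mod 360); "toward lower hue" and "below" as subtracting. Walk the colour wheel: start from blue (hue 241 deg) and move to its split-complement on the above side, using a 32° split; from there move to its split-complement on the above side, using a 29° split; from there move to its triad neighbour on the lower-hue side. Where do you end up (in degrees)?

182°

split-comp 32° ↑ +212°: 241 + 212 = 453 → 453 − 360 = 93°
split-comp 29° ↑ +209°: 93 + 209 = 302°
triadic ↓ −120°: 302 − 120 = 182°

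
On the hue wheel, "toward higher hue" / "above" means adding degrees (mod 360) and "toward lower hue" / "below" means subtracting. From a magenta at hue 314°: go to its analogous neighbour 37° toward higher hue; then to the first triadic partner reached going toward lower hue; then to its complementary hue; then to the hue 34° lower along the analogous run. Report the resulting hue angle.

17°

+37° (analog 37° ↑): 314 + 37 = 351°
−120° (triadic ↓): 351 − 120 = 231°
+180° (complement): 231 + 180 = 411 → 411 − 360 = 51°
−34° (analog 34° ↓): 51 − 34 = 17°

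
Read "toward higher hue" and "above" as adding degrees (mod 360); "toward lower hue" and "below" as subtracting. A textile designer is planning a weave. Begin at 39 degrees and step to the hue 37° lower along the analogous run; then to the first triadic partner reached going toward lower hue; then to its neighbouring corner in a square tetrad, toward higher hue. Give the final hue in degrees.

332°

39 − 37 = 2°   (analog 37° ↓)
2 − 120 = -118 → -118 + 360 = 242°   (triadic ↓)
242 + 90 = 332°   (square ↑)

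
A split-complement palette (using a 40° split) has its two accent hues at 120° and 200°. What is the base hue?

340°

The accents sit 40° either side of the complement, so the complement is their short-arc midpoint on the wheel.
Short-arc midpoint of 120° and 200°: 160°.
Base is 180° from the complement: 160 − 180 = -20 → -20 + 360 = 340°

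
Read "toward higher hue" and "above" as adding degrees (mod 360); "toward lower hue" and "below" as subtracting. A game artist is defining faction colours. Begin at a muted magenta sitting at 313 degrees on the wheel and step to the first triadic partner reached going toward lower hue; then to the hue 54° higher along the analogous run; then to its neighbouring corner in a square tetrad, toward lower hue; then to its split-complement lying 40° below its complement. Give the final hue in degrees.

297°

313 − 120 = 193°   (triadic ↓)
193 + 54 = 247°   (analog 54° ↑)
247 − 90 = 157°   (square ↓)
157 + 140 = 297°   (split-comp 40° ↓)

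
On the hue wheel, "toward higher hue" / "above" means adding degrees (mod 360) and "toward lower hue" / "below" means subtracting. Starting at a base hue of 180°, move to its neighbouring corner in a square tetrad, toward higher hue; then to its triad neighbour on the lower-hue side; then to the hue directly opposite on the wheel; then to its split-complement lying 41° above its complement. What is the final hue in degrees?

191°

+90° (square ↑): 180 + 90 = 270°
−120° (triadic ↓): 270 − 120 = 150°
+180° (complement): 150 + 180 = 330°
+221° (split-comp 41° ↑): 330 + 221 = 551 → 551 − 360 = 191°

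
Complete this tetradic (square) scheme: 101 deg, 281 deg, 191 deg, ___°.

11°

A square tetradic scheme places four hues every 90°.
The full set through 101° is {11°, 101°, 191°, 281°}.
Given {101°, 191°, 281°}, the missing hue is 11°.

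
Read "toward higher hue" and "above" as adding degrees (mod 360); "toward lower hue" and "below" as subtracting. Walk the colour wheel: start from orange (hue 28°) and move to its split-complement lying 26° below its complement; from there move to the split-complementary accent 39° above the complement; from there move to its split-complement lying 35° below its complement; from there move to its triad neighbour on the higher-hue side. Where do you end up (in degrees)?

28 + 154 = 182°   (split-comp 26° ↓)
182 + 219 = 401 → 401 − 360 = 41°   (split-comp 39° ↑)
41 + 145 = 186°   (split-comp 35° ↓)
186 + 120 = 306°   (triadic ↑)

306°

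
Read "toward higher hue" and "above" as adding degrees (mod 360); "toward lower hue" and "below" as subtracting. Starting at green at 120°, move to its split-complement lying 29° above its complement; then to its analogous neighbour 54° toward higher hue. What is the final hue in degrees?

120 + 209 = 329°   (split-comp 29° ↑)
329 + 54 = 383 → 383 − 360 = 23°   (analog 54° ↑)

23°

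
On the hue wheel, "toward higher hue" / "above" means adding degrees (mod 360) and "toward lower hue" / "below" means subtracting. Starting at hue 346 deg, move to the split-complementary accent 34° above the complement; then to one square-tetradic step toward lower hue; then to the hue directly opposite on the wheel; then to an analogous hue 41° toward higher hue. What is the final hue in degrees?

346 + 214 = 560 → 560 − 360 = 200°   (split-comp 34° ↑)
200 − 90 = 110°   (square ↓)
110 + 180 = 290°   (complement)
290 + 41 = 331°   (analog 41° ↑)

331°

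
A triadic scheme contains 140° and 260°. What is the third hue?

20°

A triad spaces three hues 120° apart.
The full set is {20°, 140°, 260°}.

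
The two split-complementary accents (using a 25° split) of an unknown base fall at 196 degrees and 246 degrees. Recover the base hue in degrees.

41°

The accents sit 25° either side of the complement, so the complement is their short-arc midpoint on the wheel.
Short-arc midpoint of 196° and 246°: 221°.
Base is 180° from the complement: 221 − 180 = 41°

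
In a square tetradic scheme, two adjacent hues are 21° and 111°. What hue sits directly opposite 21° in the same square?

201°

A square tetradic scheme places four hues 90° apart; opposite corners are 180° apart.
21 + 180 = 201°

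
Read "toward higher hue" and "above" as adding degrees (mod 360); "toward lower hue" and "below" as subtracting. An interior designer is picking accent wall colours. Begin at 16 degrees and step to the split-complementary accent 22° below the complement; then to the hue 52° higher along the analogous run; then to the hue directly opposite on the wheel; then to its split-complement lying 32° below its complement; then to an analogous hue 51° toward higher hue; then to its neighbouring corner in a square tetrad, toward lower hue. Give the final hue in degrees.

split-comp 22° ↓ +158°: 16 + 158 = 174°
analog 52° ↑ +52°: 174 + 52 = 226°
complement +180°: 226 + 180 = 406 → 406 − 360 = 46°
split-comp 32° ↓ +148°: 46 + 148 = 194°
analog 51° ↑ +51°: 194 + 51 = 245°
square ↓ −90°: 245 − 90 = 155°

155°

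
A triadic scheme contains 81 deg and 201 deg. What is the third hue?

321°

A triad spaces three hues 120° apart.
The full set is {81°, 201°, 321°}.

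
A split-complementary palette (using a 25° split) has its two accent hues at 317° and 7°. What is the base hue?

The accents sit 25° either side of the complement, so the complement is their short-arc midpoint on the wheel.
Short-arc midpoint of 317° and 7°: 342°.
Base is 180° from the complement: 342 − 180 = 162°

162°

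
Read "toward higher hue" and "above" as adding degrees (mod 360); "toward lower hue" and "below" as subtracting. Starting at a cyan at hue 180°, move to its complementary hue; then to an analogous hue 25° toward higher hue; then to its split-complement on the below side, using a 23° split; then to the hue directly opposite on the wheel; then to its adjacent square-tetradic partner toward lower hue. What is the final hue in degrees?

272°

complement +180°: 180 + 180 = 360 → 360 − 360 = 0°
analog 25° ↑ +25°: 0 + 25 = 25°
split-comp 23° ↓ +157°: 25 + 157 = 182°
complement +180°: 182 + 180 = 362 → 362 − 360 = 2°
square ↓ −90°: 2 − 90 = -88 → -88 + 360 = 272°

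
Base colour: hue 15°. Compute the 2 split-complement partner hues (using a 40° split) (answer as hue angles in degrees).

155° and 235°

Split-complementary hues sit 40° either side of the complement.
Complement of 15°: 15 + 180 = 195°
195 − 40 = 155°
195 + 40 = 235°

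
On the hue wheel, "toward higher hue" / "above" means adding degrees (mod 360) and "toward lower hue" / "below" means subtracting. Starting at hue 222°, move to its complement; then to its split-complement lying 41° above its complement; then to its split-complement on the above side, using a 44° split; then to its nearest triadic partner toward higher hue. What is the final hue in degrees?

+180° (complement): 222 + 180 = 402 → 402 − 360 = 42°
+221° (split-comp 41° ↑): 42 + 221 = 263°
+224° (split-comp 44° ↑): 263 + 224 = 487 → 487 − 360 = 127°
+120° (triadic ↑): 127 + 120 = 247°

247°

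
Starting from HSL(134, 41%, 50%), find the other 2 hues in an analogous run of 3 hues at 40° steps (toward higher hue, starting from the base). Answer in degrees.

174° and 214°

Analogous hues sit every 40° along the wheel.
134 + 40 = 174°
134 + 80 = 214°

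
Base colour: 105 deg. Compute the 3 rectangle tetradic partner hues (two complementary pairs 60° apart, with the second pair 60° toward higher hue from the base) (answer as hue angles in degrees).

105 + 60 = 165°
105 + 180 = 285°
105 + 240 = 345°

165°, 285°, and 345°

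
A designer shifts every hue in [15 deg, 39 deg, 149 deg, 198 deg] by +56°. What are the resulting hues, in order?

71°, 95°, 205°, 254°

15 + 56 = 71°
39 + 56 = 95°
149 + 56 = 205°
198 + 56 = 254°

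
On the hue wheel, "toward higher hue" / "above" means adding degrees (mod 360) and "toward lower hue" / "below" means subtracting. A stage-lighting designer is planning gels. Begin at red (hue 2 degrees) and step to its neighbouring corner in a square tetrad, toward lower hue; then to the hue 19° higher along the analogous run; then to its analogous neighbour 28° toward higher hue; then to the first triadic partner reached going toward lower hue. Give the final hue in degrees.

199°

−90° (square ↓): 2 − 90 = -88 → -88 + 360 = 272°
+19° (analog 19° ↑): 272 + 19 = 291°
+28° (analog 28° ↑): 291 + 28 = 319°
−120° (triadic ↓): 319 − 120 = 199°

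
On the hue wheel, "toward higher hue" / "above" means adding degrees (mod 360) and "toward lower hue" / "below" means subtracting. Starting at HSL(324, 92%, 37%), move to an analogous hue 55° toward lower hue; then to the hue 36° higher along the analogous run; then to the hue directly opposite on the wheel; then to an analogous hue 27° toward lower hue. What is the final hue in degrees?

98°

−55° (analog 55° ↓): 324 − 55 = 269°
+36° (analog 36° ↑): 269 + 36 = 305°
+180° (complement): 305 + 180 = 485 → 485 − 360 = 125°
−27° (analog 27° ↓): 125 − 27 = 98°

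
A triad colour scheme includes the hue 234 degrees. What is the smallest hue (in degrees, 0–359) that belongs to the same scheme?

A triad places three hues 120° apart.
The full set through 234° is {114°, 234°, 354°}.

114°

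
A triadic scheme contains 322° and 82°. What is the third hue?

202°

A triad spaces three hues 120° apart.
The full set is {82°, 202°, 322°}.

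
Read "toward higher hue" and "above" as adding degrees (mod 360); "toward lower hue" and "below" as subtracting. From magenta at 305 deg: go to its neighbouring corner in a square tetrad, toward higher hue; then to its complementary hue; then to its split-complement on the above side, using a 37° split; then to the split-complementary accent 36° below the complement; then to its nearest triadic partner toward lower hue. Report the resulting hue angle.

square ↑ +90°: 305 + 90 = 395 → 395 − 360 = 35°
complement +180°: 35 + 180 = 215°
split-comp 37° ↑ +217°: 215 + 217 = 432 → 432 − 360 = 72°
split-comp 36° ↓ +144°: 72 + 144 = 216°
triadic ↓ −120°: 216 − 120 = 96°

96°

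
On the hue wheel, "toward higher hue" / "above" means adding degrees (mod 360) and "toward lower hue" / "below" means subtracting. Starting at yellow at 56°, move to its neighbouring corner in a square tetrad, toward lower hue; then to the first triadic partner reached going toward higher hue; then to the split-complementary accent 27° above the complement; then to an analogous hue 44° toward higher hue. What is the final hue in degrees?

337°

−90° (square ↓): 56 − 90 = -34 → -34 + 360 = 326°
+120° (triadic ↑): 326 + 120 = 446 → 446 − 360 = 86°
+207° (split-comp 27° ↑): 86 + 207 = 293°
+44° (analog 44° ↑): 293 + 44 = 337°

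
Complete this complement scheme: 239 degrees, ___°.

59°

The complement sits 180° across the wheel.
The full set through 239° is {59°, 239°}.
Given {239°}, the missing hue is 59°.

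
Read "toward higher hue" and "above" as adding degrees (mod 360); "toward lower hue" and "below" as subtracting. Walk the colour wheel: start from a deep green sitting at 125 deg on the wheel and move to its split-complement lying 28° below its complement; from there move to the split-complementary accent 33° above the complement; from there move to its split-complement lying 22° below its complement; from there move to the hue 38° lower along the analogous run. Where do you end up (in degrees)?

125 + 152 = 277°   (split-comp 28° ↓)
277 + 213 = 490 → 490 − 360 = 130°   (split-comp 33° ↑)
130 + 158 = 288°   (split-comp 22° ↓)
288 − 38 = 250°   (analog 38° ↓)

250°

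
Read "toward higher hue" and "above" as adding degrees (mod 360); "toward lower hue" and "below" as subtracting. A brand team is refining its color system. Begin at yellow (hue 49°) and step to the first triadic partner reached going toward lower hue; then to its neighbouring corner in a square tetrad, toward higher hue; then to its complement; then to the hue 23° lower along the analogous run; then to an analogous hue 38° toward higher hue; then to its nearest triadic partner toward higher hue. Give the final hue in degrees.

334°

−120° (triadic ↓): 49 − 120 = -71 → -71 + 360 = 289°
+90° (square ↑): 289 + 90 = 379 → 379 − 360 = 19°
+180° (complement): 19 + 180 = 199°
−23° (analog 23° ↓): 199 − 23 = 176°
+38° (analog 38° ↑): 176 + 38 = 214°
+120° (triadic ↑): 214 + 120 = 334°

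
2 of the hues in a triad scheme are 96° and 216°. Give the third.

A triad places three hues 120° apart.
The full set through 96° is {96°, 216°, 336°}.
Given {96°, 216°}, the missing hue is 336°.

336°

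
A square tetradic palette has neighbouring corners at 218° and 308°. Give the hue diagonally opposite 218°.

38°

A square tetradic scheme places four hues 90° apart; opposite corners are 180° apart.
218 + 180 = 398 → 398 − 360 = 38°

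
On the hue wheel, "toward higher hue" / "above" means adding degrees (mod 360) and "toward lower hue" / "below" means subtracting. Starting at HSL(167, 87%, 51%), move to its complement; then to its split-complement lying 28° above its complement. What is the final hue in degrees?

195°

complement +180°: 167 + 180 = 347°
split-comp 28° ↑ +208°: 347 + 208 = 555 → 555 − 360 = 195°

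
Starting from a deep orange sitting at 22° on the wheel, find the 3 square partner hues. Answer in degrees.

112°, 202°, 292°

A square tetradic scheme places four hues every 90°.
22 + 90 = 112°
22 + 180 = 202°
22 + 270 = 292°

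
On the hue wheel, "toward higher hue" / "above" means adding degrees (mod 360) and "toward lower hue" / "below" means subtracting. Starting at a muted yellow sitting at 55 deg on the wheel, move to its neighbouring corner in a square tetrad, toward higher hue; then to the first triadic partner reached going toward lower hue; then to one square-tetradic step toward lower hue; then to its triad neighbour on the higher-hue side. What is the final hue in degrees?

square ↑ +90°: 55 + 90 = 145°
triadic ↓ −120°: 145 − 120 = 25°
square ↓ −90°: 25 − 90 = -65 → -65 + 360 = 295°
triadic ↑ +120°: 295 + 120 = 415 → 415 − 360 = 55°

55°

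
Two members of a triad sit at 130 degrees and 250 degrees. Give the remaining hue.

A triad spaces three hues 120° apart.
The full set is {10°, 130°, 250°}.

10°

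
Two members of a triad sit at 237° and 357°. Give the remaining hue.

117°

A triad spaces three hues 120° apart.
The full set is {117°, 237°, 357°}.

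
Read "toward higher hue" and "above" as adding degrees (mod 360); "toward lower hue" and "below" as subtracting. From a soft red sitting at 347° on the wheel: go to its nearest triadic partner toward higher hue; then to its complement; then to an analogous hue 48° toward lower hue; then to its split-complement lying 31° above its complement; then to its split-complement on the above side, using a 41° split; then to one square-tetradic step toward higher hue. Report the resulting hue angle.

347 + 120 = 467 → 467 − 360 = 107°   (triadic ↑)
107 + 180 = 287°   (complement)
287 − 48 = 239°   (analog 48° ↓)
239 + 211 = 450 → 450 − 360 = 90°   (split-comp 31° ↑)
90 + 221 = 311°   (split-comp 41° ↑)
311 + 90 = 401 → 401 − 360 = 41°   (square ↑)

41°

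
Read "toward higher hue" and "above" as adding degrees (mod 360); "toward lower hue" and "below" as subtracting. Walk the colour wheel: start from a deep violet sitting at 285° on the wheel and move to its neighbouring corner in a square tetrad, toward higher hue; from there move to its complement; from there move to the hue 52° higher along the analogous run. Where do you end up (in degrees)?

247°

square ↑ +90°: 285 + 90 = 375 → 375 − 360 = 15°
complement +180°: 15 + 180 = 195°
analog 52° ↑ +52°: 195 + 52 = 247°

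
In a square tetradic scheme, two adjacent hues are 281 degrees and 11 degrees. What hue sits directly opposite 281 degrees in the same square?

101°

A square tetradic scheme places four hues 90° apart; opposite corners are 180° apart.
281 + 180 = 461 → 461 − 360 = 101°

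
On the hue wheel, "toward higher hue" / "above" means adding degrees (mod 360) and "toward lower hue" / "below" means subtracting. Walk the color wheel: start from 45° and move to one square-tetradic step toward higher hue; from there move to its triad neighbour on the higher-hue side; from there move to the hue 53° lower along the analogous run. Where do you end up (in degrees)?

square ↑ +90°: 45 + 90 = 135°
triadic ↑ +120°: 135 + 120 = 255°
analog 53° ↓ −53°: 255 − 53 = 202°

202°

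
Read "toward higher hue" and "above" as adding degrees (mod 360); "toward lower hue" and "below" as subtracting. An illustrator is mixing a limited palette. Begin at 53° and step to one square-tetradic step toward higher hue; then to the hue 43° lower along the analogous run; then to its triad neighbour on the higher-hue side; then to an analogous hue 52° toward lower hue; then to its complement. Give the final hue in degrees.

53 + 90 = 143°   (square ↑)
143 − 43 = 100°   (analog 43° ↓)
100 + 120 = 220°   (triadic ↑)
220 − 52 = 168°   (analog 52° ↓)
168 + 180 = 348°   (complement)

348°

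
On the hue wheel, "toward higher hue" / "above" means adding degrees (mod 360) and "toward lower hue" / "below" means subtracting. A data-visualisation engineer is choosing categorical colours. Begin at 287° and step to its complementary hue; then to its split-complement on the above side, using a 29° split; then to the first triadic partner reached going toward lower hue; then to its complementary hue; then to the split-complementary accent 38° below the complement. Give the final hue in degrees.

287 + 180 = 467 → 467 − 360 = 107°   (complement)
107 + 209 = 316°   (split-comp 29° ↑)
316 − 120 = 196°   (triadic ↓)
196 + 180 = 376 → 376 − 360 = 16°   (complement)
16 + 142 = 158°   (split-comp 38° ↓)

158°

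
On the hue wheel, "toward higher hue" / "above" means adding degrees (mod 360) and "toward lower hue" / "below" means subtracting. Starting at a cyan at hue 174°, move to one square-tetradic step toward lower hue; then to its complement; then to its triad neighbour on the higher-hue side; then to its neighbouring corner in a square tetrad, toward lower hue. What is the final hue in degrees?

174 − 90 = 84°   (square ↓)
84 + 180 = 264°   (complement)
264 + 120 = 384 → 384 − 360 = 24°   (triadic ↑)
24 − 90 = -66 → -66 + 360 = 294°   (square ↓)

294°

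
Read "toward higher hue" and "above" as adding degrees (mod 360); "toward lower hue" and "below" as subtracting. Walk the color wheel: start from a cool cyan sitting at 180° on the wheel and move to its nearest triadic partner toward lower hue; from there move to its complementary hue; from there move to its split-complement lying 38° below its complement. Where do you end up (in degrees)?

22°

180 − 120 = 60°   (triadic ↓)
60 + 180 = 240°   (complement)
240 + 142 = 382 → 382 − 360 = 22°   (split-comp 38° ↓)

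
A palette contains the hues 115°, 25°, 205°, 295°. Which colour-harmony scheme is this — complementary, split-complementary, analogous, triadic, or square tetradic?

Sort the hues: 25°, 115°, 205°, 295°.
Successive gaps around the wheel: 90°, 90°, 90°, 90°.
Four hues every 90° form a square tetradic scheme.

square tetradic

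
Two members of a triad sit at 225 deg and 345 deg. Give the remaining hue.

105°

A triad spaces three hues 120° apart.
The full set is {105°, 225°, 345°}.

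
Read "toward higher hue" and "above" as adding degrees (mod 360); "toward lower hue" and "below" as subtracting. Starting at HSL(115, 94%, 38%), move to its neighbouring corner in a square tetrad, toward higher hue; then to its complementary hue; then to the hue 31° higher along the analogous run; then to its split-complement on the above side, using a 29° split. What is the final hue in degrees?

265°

+90° (square ↑): 115 + 90 = 205°
+180° (complement): 205 + 180 = 385 → 385 − 360 = 25°
+31° (analog 31° ↑): 25 + 31 = 56°
+209° (split-comp 29° ↑): 56 + 209 = 265°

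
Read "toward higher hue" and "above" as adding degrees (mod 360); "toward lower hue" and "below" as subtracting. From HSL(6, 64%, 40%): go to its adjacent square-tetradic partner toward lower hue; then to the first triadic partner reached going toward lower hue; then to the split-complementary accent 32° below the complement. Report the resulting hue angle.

304°

6 − 90 = -84 → -84 + 360 = 276°   (square ↓)
276 − 120 = 156°   (triadic ↓)
156 + 148 = 304°   (split-comp 32° ↓)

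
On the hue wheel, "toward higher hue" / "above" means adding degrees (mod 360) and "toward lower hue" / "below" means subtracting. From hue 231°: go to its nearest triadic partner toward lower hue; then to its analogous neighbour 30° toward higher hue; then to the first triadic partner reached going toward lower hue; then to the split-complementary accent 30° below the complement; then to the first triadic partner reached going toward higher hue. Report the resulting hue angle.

291°

−120° (triadic ↓): 231 − 120 = 111°
+30° (analog 30° ↑): 111 + 30 = 141°
−120° (triadic ↓): 141 − 120 = 21°
+150° (split-comp 30° ↓): 21 + 150 = 171°
+120° (triadic ↑): 171 + 120 = 291°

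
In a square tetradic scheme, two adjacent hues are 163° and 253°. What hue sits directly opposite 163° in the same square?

A square tetradic scheme places four hues 90° apart; opposite corners are 180° apart.
163 + 180 = 343°

343°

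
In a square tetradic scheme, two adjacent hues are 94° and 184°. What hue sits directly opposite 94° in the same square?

274°

A square tetradic scheme places four hues 90° apart; opposite corners are 180° apart.
94 + 180 = 274°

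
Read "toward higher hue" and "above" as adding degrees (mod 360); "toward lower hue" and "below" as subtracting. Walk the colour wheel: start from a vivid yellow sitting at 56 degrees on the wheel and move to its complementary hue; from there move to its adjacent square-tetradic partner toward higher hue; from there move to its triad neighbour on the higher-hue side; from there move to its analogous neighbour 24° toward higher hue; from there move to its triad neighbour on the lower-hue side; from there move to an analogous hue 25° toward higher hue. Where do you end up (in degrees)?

complement +180°: 56 + 180 = 236°
square ↑ +90°: 236 + 90 = 326°
triadic ↑ +120°: 326 + 120 = 446 → 446 − 360 = 86°
analog 24° ↑ +24°: 86 + 24 = 110°
triadic ↓ −120°: 110 − 120 = -10 → -10 + 360 = 350°
analog 25° ↑ +25°: 350 + 25 = 375 → 375 − 360 = 15°

15°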